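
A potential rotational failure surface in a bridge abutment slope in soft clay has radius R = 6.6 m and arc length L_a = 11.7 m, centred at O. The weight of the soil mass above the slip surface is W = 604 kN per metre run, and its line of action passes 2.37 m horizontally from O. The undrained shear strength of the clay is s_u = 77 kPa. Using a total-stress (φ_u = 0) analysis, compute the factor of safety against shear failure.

FS = 4.15

Taking moments about the centre O, the resisting moment is provided by the undrained shear strength acting along the arc:
M_R = s_u·L_a·R = 77·11.70·6.6 = 5945.9 kN·m/m
M_D = W·d = 604·2.37 = 1431.5 kN·m/m
FS = M_R / M_D = 5945.9 / 1431.5 = 4.154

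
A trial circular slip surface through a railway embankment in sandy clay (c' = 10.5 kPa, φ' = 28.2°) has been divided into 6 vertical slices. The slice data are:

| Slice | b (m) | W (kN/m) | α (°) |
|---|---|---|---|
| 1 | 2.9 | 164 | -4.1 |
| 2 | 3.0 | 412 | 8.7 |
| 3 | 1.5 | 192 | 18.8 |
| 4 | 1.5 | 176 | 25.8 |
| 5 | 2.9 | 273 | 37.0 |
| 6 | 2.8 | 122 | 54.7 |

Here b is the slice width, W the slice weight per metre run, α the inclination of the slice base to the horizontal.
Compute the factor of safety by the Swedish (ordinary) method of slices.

Ordinary method of slices: FS = Σ[c'·Δl_i + (W_i cosα_i)·tanφ'] / Σ W_i sinα_i, with Δl_i = b_i / cosα_i.
Slice 1: Δl = 2.9/cos(-4.1°) = 2.907 m; N'_1 = 164·cos(-4.1°) = 163.6; c'Δl = 30.53; W sinα = -11.7
Slice 2: Δl = 3.0/cos8.7° = 3.035 m; N'_2 = 412·cos8.7° = 407.3; c'Δl = 31.87; W sinα = 62.3
Slice 3: Δl = 1.5/cos18.8° = 1.585 m; N'_3 = 192·cos18.8° = 181.8; c'Δl = 16.64; W sinα = 61.9
Slice 4: Δl = 1.5/cos25.8° = 1.666 m; N'_4 = 176·cos25.8° = 158.5; c'Δl = 17.49; W sinα = 76.6
Slice 5: Δl = 2.9/cos37.0° = 3.631 m; N'_5 = 273·cos37.0° = 218.0; c'Δl = 38.13; W sinα = 164.3
Slice 6: Δl = 2.8/cos54.7° = 4.845 m; N'_6 = 122·cos54.7° = 70.5; c'Δl = 50.88; W sinα = 99.6
Σc'Δl = 185.5 kN/m; ΣN' = 1199.6 kN/m; ΣW sinα = 452.9 kN/m
Resisting = 185.5 + 1199.6·tan28.2° = 185.5 + 643.2 = 828.7 kN/m
FS = 828.7 / 452.9 = 1.830

FS = 1.83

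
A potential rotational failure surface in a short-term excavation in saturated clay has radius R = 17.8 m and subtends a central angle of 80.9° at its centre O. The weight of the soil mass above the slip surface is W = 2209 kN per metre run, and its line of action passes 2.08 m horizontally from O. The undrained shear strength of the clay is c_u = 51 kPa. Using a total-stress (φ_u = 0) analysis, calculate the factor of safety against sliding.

FS = 4.97

Taking moments about the centre O, the resisting moment is provided by the undrained shear strength acting along the arc:
Arc length L_a = R·θ = 17.8·(80.9°·π/180) = 17.8·1.4120 = 25.13 m
M_R = c_u·L_a·R = 51·25.13·17.8 = 22815.8 kN·m/m
M_D = W·d = 2209·2.08 = 4594.7 kN·m/m
FS = M_R / M_D = 22815.8 / 4594.7 = 4.966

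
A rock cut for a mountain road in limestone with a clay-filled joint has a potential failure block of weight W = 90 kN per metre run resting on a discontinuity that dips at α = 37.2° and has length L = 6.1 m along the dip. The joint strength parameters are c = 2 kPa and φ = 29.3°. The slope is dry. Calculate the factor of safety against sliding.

FS = 0.96

Resolving the block weight along and normal to the plane and applying the Mohr–Coulomb strength on the joint:
N' = W cosα = 90·cos37.2° = 71.7 kN/m
Driving force T = W sinα = 90·sin37.2° = 54.4 kN/m
Resisting force R = c·L + N'·tanφ = 2·6.1 + 71.7·tan29.3° = 12.2 + 40.2 = 52.4 kN/m
FS = R / T = 52.4 / 54.4 = 0.964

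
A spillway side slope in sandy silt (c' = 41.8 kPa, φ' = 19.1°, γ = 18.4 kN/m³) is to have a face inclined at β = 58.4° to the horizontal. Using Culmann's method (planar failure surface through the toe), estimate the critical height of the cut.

H_c = 32.34 m

Culmann's analysis gives the critical failure plane at α_cr = (β + φ')/2 = (58.4 + 19.1)/2 = 38.8°, and the critical height
H_c = (4c'/γ) · sinβ cosφ' / [1 − cos(β − φ')]
    = (4·41.8/18.4) · sin58.4°·cos19.1° / [1 − cos(39.3°)]
    = 9.087 · 0.8517·0.9449 / [1 − 0.7738]
    = 9.087 · 0.8048 / 0.2262
    = 32.34 m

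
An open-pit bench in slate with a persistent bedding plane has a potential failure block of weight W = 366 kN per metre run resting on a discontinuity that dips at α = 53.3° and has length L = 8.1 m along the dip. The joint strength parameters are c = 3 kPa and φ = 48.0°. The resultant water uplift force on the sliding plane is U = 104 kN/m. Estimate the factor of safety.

Resolving the block weight along and normal to the plane and applying the Mohr–Coulomb strength on the joint:
N' = W cosα − U = 366·cos53.3° − 104 = 114.7 kN/m
Driving force T = W sinα = 366·sin53.3° = 293.4 kN/m
Resisting force R = c·L + N'·tanφ = 3·8.1 + 114.7·tan48.0° = 24.3 + 127.4 = 151.7 kN/m
FS = R / T = 151.7 / 293.4 = 0.517

FS = 0.52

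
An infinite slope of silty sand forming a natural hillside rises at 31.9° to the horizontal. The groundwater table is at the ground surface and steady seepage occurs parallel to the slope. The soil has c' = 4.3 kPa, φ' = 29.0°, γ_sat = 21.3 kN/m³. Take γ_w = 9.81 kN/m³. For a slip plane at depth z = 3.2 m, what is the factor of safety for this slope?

With seepage parallel to the slope and the water table at the surface, the effective normal stress on the slip plane uses the buoyant unit weight γ' = γ_sat − γ_w while the driving shear stress uses γ_sat:
FS = [c' + γ' z cos²β tanφ'] / [γ_sat z sinβ cosβ]
γ' = 21.3 − 9.81 = 11.49 kN/m³
Numerator = 4.3 + 11.49·3.2·cos²31.9°·tan29.0° = 4.3 + 11.49·3.2·0.7208·0.5543 = 18.990 kPa
Denominator = 21.3·3.2·sin31.9°·cos31.9° = 21.3·3.2·0.5284·0.8490 = 30.579 kPa
FS = 18.990 / 30.579 = 0.621

FS = 0.62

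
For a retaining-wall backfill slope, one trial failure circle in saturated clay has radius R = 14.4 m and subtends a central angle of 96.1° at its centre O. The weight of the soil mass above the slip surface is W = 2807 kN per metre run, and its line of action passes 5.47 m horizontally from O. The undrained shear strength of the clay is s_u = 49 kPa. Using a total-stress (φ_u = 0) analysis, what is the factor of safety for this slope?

FS = 1.11

Taking moments about the centre O, the resisting moment is provided by the undrained shear strength acting along the arc:
Arc length L_a = R·θ = 14.4·(96.1°·π/180) = 14.4·1.6773 = 24.15 m
M_R = s_u·L_a·R = 49·24.15·14.4 = 17042.0 kN·m/m
M_D = W·d = 2807·5.47 = 15354.3 kN·m/m
FS = M_R / M_D = 17042.0 / 15354.3 = 1.110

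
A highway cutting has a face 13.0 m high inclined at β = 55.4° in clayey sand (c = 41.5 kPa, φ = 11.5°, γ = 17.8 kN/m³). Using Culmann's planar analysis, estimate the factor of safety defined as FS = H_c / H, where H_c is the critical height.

H_c = (4c/γ) · sinβ cosφ / [1 − cos(β − φ)]
    = (4·41.5/17.8) · sin55.4°·cos11.5° / [1 − cos43.9°]
    = 9.326 · 0.8066 / 0.2794 = 26.92 m
FS = H_c / H = 26.92 / 13.0 = 2.071

FS = 2.07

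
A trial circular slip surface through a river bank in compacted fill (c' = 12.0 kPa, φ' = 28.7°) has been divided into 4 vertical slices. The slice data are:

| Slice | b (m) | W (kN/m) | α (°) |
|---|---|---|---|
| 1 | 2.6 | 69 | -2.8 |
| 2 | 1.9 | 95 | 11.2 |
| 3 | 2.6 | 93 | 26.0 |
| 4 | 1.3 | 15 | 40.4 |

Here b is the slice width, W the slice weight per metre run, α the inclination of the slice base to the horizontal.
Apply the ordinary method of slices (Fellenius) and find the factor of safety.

Ordinary method of slices: FS = Σ[c'·Δl_i + (W_i cosα_i)·tanφ'] / Σ W_i sinα_i, with Δl_i = b_i / cosα_i.
Slice 1: Δl = 2.6/cos(-2.8°) = 2.603 m; N'_1 = 69·cos(-2.8°) = 68.9; c'Δl = 31.24; W sinα = -3.4
Slice 2: Δl = 1.9/cos11.2° = 1.937 m; N'_2 = 95·cos11.2° = 93.2; c'Δl = 23.24; W sinα = 18.5
Slice 3: Δl = 2.6/cos26.0° = 2.893 m; N'_3 = 93·cos26.0° = 83.6; c'Δl = 34.71; W sinα = 40.8
Slice 4: Δl = 1.3/cos40.4° = 1.707 m; N'_4 = 15·cos40.4° = 11.4; c'Δl = 20.48; W sinα = 9.7
Σc'Δl = 109.7 kN/m; ΣN' = 257.1 kN/m; ΣW sinα = 65.6 kN/m
Resisting = 109.7 + 257.1·tan28.7° = 109.7 + 140.8 = 250.4 kN/m
FS = 250.4 / 65.6 = 3.819

FS = 3.82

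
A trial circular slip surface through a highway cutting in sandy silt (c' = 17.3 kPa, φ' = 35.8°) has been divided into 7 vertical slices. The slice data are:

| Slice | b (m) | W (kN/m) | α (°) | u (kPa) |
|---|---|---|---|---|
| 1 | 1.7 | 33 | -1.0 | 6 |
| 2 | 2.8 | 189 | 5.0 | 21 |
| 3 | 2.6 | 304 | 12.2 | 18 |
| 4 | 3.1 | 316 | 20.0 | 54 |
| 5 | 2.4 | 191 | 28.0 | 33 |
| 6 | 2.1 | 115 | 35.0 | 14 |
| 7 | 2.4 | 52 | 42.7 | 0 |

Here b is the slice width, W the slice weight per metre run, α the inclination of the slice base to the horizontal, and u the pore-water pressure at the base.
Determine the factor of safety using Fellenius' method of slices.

Ordinary method of slices: FS = Σ[c'·Δl_i + (W_i cosα_i − u_i·Δl_i)·tanφ'] / Σ W_i sinα_i, with Δl_i = b_i / cosα_i.
Slice 1: Δl = 1.7/cos(-1.0°) = 1.700 m; N'_1 = 33·cos(-1.0°) − 6·1.700 = 22.8; c'Δl = 29.41; W sinα = -0.6
Slice 2: Δl = 2.8/cos5.0° = 2.811 m; N'_2 = 189·cos5.0° − 21·2.811 = 129.3; c'Δl = 48.63; W sinα = 16.5
Slice 3: Δl = 2.6/cos12.2° = 2.660 m; N'_3 = 304·cos12.2° − 18·2.660 = 249.3; c'Δl = 46.02; W sinα = 64.2
Slice 4: Δl = 3.1/cos20.0° = 3.299 m; N'_4 = 316·cos20.0° − 54·3.299 = 118.8; c'Δl = 57.07; W sinα = 108.1
Slice 5: Δl = 2.4/cos28.0° = 2.718 m; N'_5 = 191·cos28.0° − 33·2.718 = 78.9; c'Δl = 47.02; W sinα = 89.7
Slice 6: Δl = 2.1/cos35.0° = 2.564 m; N'_6 = 115·cos35.0° − 14·2.564 = 58.3; c'Δl = 44.35; W sinα = 66.0
Slice 7: Δl = 2.4/cos42.7° = 3.266 m; N'_7 = 52·cos42.7° − 0·3.266 = 38.2; c'Δl = 56.50; W sinα = 35.3
Σc'Δl = 329.0 kN/m; ΣN' = 695.6 kN/m; ΣW sinα = 379.1 kN/m
Resisting = 329.0 + 695.6·tan35.8° = 329.0 + 501.7 = 830.7 kN/m
FS = 830.7 / 379.1 = 2.191

FS = 2.19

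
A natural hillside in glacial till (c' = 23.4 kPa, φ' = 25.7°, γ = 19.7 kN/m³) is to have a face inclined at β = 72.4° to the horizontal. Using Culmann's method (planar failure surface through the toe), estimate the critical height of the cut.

Culmann's analysis gives the critical failure plane at α_cr = (β + φ')/2 = (72.4 + 25.7)/2 = 49.1°, and the critical height
H_c = (4c'/γ) · sinβ cosφ' / [1 − cos(β − φ')]
    = (4·23.4/19.7) · sin72.4°·cos25.7° / [1 − cos(46.7°)]
    = 4.751 · 0.9532·0.9011 / [1 − 0.6858]
    = 4.751 · 0.8589 / 0.3142
    = 12.99 m

H_c = 12.99 m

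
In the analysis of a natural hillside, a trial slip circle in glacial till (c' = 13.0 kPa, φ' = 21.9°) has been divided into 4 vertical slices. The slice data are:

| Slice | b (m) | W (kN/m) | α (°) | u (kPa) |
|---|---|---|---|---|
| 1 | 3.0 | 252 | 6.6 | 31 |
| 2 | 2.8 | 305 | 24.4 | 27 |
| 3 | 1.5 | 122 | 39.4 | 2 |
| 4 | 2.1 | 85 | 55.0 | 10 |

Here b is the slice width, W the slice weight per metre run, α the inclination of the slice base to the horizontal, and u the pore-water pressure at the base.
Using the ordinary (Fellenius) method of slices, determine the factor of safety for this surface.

FS = 1.11

Ordinary method of slices: FS = Σ[c'·Δl_i + (W_i cosα_i − u_i·Δl_i)·tanφ'] / Σ W_i sinα_i, with Δl_i = b_i / cosα_i.
Slice 1: Δl = 3.0/cos6.6° = 3.020 m; N'_1 = 252·cos6.6° − 31·3.020 = 156.7; c'Δl = 39.26; W sinα = 29.0
Slice 2: Δl = 2.8/cos24.4° = 3.075 m; N'_2 = 305·cos24.4° − 27·3.075 = 194.7; c'Δl = 39.97; W sinα = 126.0
Slice 3: Δl = 1.5/cos39.4° = 1.941 m; N'_3 = 122·cos39.4° − 2·1.941 = 90.4; c'Δl = 25.24; W sinα = 77.4
Slice 4: Δl = 2.1/cos55.0° = 3.661 m; N'_4 = 85·cos55.0° − 10·3.661 = 12.1; c'Δl = 47.60; W sinα = 69.6
Σc'Δl = 152.1 kN/m; ΣN' = 454.0 kN/m; ΣW sinα = 302.0 kN/m
Resisting = 152.1 + 454.0·tan21.9° = 152.1 + 182.5 = 334.6 kN/m
FS = 334.6 / 302.0 = 1.108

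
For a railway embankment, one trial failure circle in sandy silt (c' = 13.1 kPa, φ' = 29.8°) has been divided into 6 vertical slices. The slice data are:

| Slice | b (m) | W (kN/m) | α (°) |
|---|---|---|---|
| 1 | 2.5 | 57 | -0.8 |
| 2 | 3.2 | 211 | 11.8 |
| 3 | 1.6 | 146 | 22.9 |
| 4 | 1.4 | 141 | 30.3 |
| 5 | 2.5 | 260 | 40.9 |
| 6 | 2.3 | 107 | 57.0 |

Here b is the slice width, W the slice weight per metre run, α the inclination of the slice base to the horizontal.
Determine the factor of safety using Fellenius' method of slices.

FS = 1.54

Ordinary method of slices: FS = Σ[c'·Δl_i + (W_i cosα_i)·tanφ'] / Σ W_i sinα_i, with Δl_i = b_i / cosα_i.
Slice 1: Δl = 2.5/cos(-0.8°) = 2.500 m; N'_1 = 57·cos(-0.8°) = 57.0; c'Δl = 32.75; W sinα = -0.8
Slice 2: Δl = 3.2/cos11.8° = 3.269 m; N'_2 = 211·cos11.8° = 206.5; c'Δl = 42.83; W sinα = 43.1
Slice 3: Δl = 1.6/cos22.9° = 1.737 m; N'_3 = 146·cos22.9° = 134.5; c'Δl = 22.75; W sinα = 56.8
Slice 4: Δl = 1.4/cos30.3° = 1.622 m; N'_4 = 141·cos30.3° = 121.7; c'Δl = 21.24; W sinα = 71.1
Slice 5: Δl = 2.5/cos40.9° = 3.308 m; N'_5 = 260·cos40.9° = 196.5; c'Δl = 43.33; W sinα = 170.2
Slice 6: Δl = 2.3/cos57.0° = 4.223 m; N'_6 = 107·cos57.0° = 58.3; c'Δl = 55.32; W sinα = 89.7
Σc'Δl = 218.2 kN/m; ΣN' = 774.6 kN/m; ΣW sinα = 430.3 kN/m
Resisting = 218.2 + 774.6·tan29.8° = 218.2 + 443.6 = 661.8 kN/m
FS = 661.8 / 430.3 = 1.538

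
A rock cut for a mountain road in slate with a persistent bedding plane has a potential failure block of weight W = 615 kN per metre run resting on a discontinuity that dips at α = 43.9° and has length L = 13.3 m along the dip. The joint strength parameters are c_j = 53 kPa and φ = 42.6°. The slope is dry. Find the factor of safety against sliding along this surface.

FS = 2.61

Resolving the block weight along and normal to the plane and applying the Mohr–Coulomb strength on the joint:
N' = W cosα = 615·cos43.9° = 443.1 kN/m
Driving force T = W sinα = 615·sin43.9° = 426.4 kN/m
Resisting force R = c_j·L + N'·tanφ = 53·13.3 + 443.1·tan42.6° = 704.9 + 407.5 = 1112.4 kN/m
FS = R / T = 1112.4 / 426.4 = 2.609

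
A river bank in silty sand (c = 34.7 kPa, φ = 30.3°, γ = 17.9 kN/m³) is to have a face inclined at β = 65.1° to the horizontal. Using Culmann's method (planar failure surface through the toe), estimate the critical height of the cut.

H_c = 33.95 m

Culmann's analysis gives the critical failure plane at α_cr = (β + φ)/2 = (65.1 + 30.3)/2 = 47.7°, and the critical height
H_c = (4c/γ) · sinβ cosφ / [1 − cos(β − φ)]
    = (4·34.7/17.9) · sin65.1°·cos30.3° / [1 − cos(34.8°)]
    = 7.754 · 0.9070·0.8634 / [1 − 0.8211]
    = 7.754 · 0.7831 / 0.1789
    = 33.95 m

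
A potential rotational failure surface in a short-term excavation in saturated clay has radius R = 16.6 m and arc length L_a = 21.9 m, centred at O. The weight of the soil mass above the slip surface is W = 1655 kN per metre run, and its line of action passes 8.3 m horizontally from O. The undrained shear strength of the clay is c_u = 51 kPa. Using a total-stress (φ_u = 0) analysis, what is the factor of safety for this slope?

Taking moments about the centre O, the resisting moment is provided by the undrained shear strength acting along the arc:
M_R = c_u·L_a·R = 51·21.90·16.6 = 18540.5 kN·m/m
M_D = W·d = 1655·8.3 = 13736.5 kN·m/m
FS = M_R / M_D = 18540.5 / 13736.5 = 1.350

FS = 1.35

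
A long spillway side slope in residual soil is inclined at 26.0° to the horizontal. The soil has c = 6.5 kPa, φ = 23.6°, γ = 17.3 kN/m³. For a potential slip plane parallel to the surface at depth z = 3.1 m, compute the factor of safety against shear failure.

For an infinite slope with a slip plane parallel to the surface (no pore pressure): FS = [c + γz cos²β tanφ] / [γz sinβ cosβ].
γz = 17.3·3.1 = 53.63 kN/m²
Numerator = 6.5 + 53.63·cos²26.0°·tan23.6° = 6.5 + 53.63·0.8078·0.4369 = 25.428 kPa
Denominator = 53.63·sin26.0°·cos26.0° = 53.63·0.4384·0.8988 = 21.131 kPa
FS = 25.428 / 21.131 = 1.203

FS = 1.20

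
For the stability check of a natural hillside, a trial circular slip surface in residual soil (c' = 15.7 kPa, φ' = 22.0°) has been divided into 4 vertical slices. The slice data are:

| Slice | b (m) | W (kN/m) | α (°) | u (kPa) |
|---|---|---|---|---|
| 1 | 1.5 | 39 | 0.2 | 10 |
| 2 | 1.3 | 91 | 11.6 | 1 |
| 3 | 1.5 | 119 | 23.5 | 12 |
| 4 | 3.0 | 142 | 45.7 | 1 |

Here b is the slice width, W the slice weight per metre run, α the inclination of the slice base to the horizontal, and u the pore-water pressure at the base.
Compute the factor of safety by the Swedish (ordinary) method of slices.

Ordinary method of slices: FS = Σ[c'·Δl_i + (W_i cosα_i − u_i·Δl_i)·tanφ'] / Σ W_i sinα_i, with Δl_i = b_i / cosα_i.
Slice 1: Δl = 1.5/cos0.2° = 1.500 m; N'_1 = 39·cos0.2° − 10·1.500 = 24.0; c'Δl = 23.55; W sinα = 0.1
Slice 2: Δl = 1.3/cos11.6° = 1.327 m; N'_2 = 91·cos11.6° − 1·1.327 = 87.8; c'Δl = 20.84; W sinα = 18.3
Slice 3: Δl = 1.5/cos23.5° = 1.636 m; N'_3 = 119·cos23.5° − 12·1.636 = 89.5; c'Δl = 25.68; W sinα = 47.5
Slice 4: Δl = 3.0/cos45.7° = 4.295 m; N'_4 = 142·cos45.7° − 1·4.295 = 94.9; c'Δl = 67.44; W sinα = 101.6
Σc'Δl = 137.5 kN/m; ΣN' = 296.2 kN/m; ΣW sinα = 167.5 kN/m
Resisting = 137.5 + 296.2·tan22.0° = 137.5 + 119.7 = 257.2 kN/m
FS = 257.2 / 167.5 = 1.535

FS = 1.54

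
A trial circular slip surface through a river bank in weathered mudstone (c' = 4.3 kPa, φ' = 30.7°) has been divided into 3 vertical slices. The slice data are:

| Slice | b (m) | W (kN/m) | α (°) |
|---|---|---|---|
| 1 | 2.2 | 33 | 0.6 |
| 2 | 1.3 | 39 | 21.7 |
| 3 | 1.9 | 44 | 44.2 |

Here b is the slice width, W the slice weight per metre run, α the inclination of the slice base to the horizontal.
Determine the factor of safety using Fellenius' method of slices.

Ordinary method of slices: FS = Σ[c'·Δl_i + (W_i cosα_i)·tanφ'] / Σ W_i sinα_i, with Δl_i = b_i / cosα_i.
Slice 1: Δl = 2.2/cos0.6° = 2.200 m; N'_1 = 33·cos0.6° = 33.0; c'Δl = 9.46; W sinα = 0.3
Slice 2: Δl = 1.3/cos21.7° = 1.399 m; N'_2 = 39·cos21.7° = 36.2; c'Δl = 6.02; W sinα = 14.4
Slice 3: Δl = 1.9/cos44.2° = 2.650 m; N'_3 = 44·cos44.2° = 31.5; c'Δl = 11.40; W sinα = 30.7
Σc'Δl = 26.9 kN/m; ΣN' = 100.8 kN/m; ΣW sinα = 45.4 kN/m
Resisting = 26.9 + 100.8·tan30.7° = 26.9 + 59.8 = 86.7 kN/m
FS = 86.7 / 45.4 = 1.908

FS = 1.91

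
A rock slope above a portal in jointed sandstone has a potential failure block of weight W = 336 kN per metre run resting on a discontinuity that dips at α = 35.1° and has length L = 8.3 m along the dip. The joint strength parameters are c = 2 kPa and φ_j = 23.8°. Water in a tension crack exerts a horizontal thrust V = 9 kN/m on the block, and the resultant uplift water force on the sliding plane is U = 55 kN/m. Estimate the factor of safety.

FS = 0.55

Resolving the block weight along and normal to the plane and applying the Mohr–Coulomb strength on the joint:
N' = W cosα − U − V sinα = 336·cos35.1° − 55 − 9·sin35.1° = 214.7 kN/m
Driving force T = W sinα + V cosα = 336·sin35.1° + 9·cos35.1° = 200.6 kN/m
Resisting force R = c·L + N'·tanφ_j = 2·8.3 + 214.7·tan23.8° = 16.6 + 94.7 = 111.3 kN/m
FS = R / T = 111.3 / 200.6 = 0.555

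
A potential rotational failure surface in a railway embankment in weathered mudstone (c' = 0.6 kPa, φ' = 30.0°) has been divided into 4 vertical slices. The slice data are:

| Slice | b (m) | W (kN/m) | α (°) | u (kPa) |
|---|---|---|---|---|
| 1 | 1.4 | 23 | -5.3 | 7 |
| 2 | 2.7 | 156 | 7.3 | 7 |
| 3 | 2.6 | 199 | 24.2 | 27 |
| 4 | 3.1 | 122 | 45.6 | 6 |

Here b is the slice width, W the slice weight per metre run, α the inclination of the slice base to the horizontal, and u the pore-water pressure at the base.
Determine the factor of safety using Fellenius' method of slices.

FS = 1.00

Ordinary method of slices: FS = Σ[c'·Δl_i + (W_i cosα_i − u_i·Δl_i)·tanφ'] / Σ W_i sinα_i, with Δl_i = b_i / cosα_i.
Slice 1: Δl = 1.4/cos(-5.3°) = 1.406 m; N'_1 = 23·cos(-5.3°) − 7·1.406 = 13.1; c'Δl = 0.84; W sinα = -2.1
Slice 2: Δl = 2.7/cos7.3° = 2.722 m; N'_2 = 156·cos7.3° − 7·2.722 = 135.7; c'Δl = 1.63; W sinα = 19.8
Slice 3: Δl = 2.6/cos24.2° = 2.851 m; N'_3 = 199·cos24.2° − 27·2.851 = 104.5; c'Δl = 1.71; W sinα = 81.6
Slice 4: Δl = 3.1/cos45.6° = 4.431 m; N'_4 = 122·cos45.6° − 6·4.431 = 58.8; c'Δl = 2.66; W sinα = 87.2
Σc'Δl = 6.8 kN/m; ΣN' = 312.1 kN/m; ΣW sinα = 186.4 kN/m
Resisting = 6.8 + 312.1·tan30.0° = 6.8 + 180.2 = 187.0 kN/m
FS = 187.0 / 186.4 = 1.003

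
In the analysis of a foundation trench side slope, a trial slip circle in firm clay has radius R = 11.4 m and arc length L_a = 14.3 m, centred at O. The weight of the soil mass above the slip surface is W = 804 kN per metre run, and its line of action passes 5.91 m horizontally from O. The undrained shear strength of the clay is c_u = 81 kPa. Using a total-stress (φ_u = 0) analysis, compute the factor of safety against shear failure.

Taking moments about the centre O, the resisting moment is provided by the undrained shear strength acting along the arc:
M_R = c_u·L_a·R = 81·14.30·11.4 = 13204.6 kN·m/m
M_D = W·d = 804·5.91 = 4751.6 kN·m/m
FS = M_R / M_D = 13204.6 / 4751.6 = 2.779

FS = 2.78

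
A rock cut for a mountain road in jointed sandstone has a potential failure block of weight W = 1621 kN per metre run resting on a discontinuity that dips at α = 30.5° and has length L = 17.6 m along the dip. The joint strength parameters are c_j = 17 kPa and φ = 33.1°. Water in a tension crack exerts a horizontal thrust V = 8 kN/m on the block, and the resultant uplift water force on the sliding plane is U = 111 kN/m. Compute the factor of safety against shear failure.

FS = 1.37

Resolving the block weight along and normal to the plane and applying the Mohr–Coulomb strength on the joint:
N' = W cosα − U − V sinα = 1621·cos30.5° − 111 − 8·sin30.5° = 1281.6 kN/m
Driving force T = W sinα + V cosα = 1621·sin30.5° + 8·cos30.5° = 829.6 kN/m
Resisting force R = c_j·L + N'·tanφ = 17·17.6 + 1281.6·tan33.1° = 299.2 + 835.5 = 1134.7 kN/m
FS = R / T = 1134.7 / 829.6 = 1.368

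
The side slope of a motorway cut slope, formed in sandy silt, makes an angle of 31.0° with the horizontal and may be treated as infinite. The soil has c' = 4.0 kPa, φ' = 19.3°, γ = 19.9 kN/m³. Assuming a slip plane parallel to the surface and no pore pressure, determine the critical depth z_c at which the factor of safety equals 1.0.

Setting FS = 1.00 in FS = [c' + γz cos²β tanφ'] / [γz sinβ cosβ] and solving for z:
z = c' / [γ cosβ (FS·sinβ − cosβ·tanφ')]
  = 4.0 / [19.9·cos31.0°·(1.00·sin31.0° − cos31.0°·tan19.3°)]
  = 4.0 / [19.9·0.8572·(1.00·0.5150 − 0.8572·0.3502)]
  = 4.0 / 3.6650 = 1.091 m

z_c = 1.09 m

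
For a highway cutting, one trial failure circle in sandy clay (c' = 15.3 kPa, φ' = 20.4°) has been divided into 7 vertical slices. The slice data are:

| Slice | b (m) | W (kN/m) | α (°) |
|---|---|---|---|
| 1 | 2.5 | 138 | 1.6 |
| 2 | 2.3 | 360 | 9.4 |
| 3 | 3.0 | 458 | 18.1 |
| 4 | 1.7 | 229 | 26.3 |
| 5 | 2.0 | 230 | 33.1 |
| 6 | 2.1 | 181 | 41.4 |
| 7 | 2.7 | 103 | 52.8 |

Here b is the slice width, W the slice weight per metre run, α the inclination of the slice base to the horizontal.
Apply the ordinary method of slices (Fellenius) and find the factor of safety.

FS = 1.37

Ordinary method of slices: FS = Σ[c'·Δl_i + (W_i cosα_i)·tanφ'] / Σ W_i sinα_i, with Δl_i = b_i / cosα_i.
Slice 1: Δl = 2.5/cos1.6° = 2.501 m; N'_1 = 138·cos1.6° = 137.9; c'Δl = 38.26; W sinα = 3.9
Slice 2: Δl = 2.3/cos9.4° = 2.331 m; N'_2 = 360·cos9.4° = 355.2; c'Δl = 35.67; W sinα = 58.8
Slice 3: Δl = 3.0/cos18.1° = 3.156 m; N'_3 = 458·cos18.1° = 435.3; c'Δl = 48.29; W sinα = 142.3
Slice 4: Δl = 1.7/cos26.3° = 1.896 m; N'_4 = 229·cos26.3° = 205.3; c'Δl = 29.01; W sinα = 101.5
Slice 5: Δl = 2.0/cos33.1° = 2.387 m; N'_5 = 230·cos33.1° = 192.7; c'Δl = 36.53; W sinα = 125.6
Slice 6: Δl = 2.1/cos41.4° = 2.800 m; N'_6 = 181·cos41.4° = 135.8; c'Δl = 42.83; W sinα = 119.7
Slice 7: Δl = 2.7/cos52.8° = 4.466 m; N'_7 = 103·cos52.8° = 62.3; c'Δl = 68.33; W sinα = 82.0
Σc'Δl = 298.9 kN/m; ΣN' = 1524.5 kN/m; ΣW sinα = 633.7 kN/m
Resisting = 298.9 + 1524.5·tan20.4° = 298.9 + 566.9 = 865.9 kN/m
FS = 865.9 / 633.7 = 1.366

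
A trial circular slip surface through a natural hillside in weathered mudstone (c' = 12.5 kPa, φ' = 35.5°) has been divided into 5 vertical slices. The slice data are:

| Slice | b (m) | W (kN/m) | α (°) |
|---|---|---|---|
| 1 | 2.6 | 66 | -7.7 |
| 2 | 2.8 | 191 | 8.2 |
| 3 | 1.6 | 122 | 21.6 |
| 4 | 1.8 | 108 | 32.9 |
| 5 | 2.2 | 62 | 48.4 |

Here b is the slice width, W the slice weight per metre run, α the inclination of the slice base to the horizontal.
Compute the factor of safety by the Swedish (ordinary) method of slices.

FS = 3.06

Ordinary method of slices: FS = Σ[c'·Δl_i + (W_i cosα_i)·tanφ'] / Σ W_i sinα_i, with Δl_i = b_i / cosα_i.
Slice 1: Δl = 2.6/cos(-7.7°) = 2.624 m; N'_1 = 66·cos(-7.7°) = 65.4; c'Δl = 32.80; W sinα = -8.8
Slice 2: Δl = 2.8/cos8.2° = 2.829 m; N'_2 = 191·cos8.2° = 189.0; c'Δl = 35.36; W sinα = 27.2
Slice 3: Δl = 1.6/cos21.6° = 1.721 m; N'_3 = 122·cos21.6° = 113.4; c'Δl = 21.51; W sinα = 44.9
Slice 4: Δl = 1.8/cos32.9° = 2.144 m; N'_4 = 108·cos32.9° = 90.7; c'Δl = 26.80; W sinα = 58.7
Slice 5: Δl = 2.2/cos48.4° = 3.314 m; N'_5 = 62·cos48.4° = 41.2; c'Δl = 41.42; W sinα = 46.4
Σc'Δl = 157.9 kN/m; ΣN' = 499.7 kN/m; ΣW sinα = 168.3 kN/m
Resisting = 157.9 + 499.7·tan35.5° = 157.9 + 356.5 = 514.3 kN/m
FS = 514.3 / 168.3 = 3.055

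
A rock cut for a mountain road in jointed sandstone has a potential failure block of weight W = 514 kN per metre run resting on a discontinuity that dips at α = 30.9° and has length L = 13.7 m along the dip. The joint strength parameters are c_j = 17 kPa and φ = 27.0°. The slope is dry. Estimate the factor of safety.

FS = 1.73

Resolving the block weight along and normal to the plane and applying the Mohr–Coulomb strength on the joint:
N' = W cosα = 514·cos30.9° = 441.0 kN/m
Driving force T = W sinα = 514·sin30.9° = 264.0 kN/m
Resisting force R = c_j·L + N'·tanφ = 17·13.7 + 441.0·tan27.0° = 232.9 + 224.7 = 457.6 kN/m
FS = R / T = 457.6 / 264.0 = 1.734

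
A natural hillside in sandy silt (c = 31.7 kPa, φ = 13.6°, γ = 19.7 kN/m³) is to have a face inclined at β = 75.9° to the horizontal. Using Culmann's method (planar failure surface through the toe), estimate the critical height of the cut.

Culmann's analysis gives the critical failure plane at α_cr = (β + φ)/2 = (75.9 + 13.6)/2 = 44.8°, and the critical height
H_c = (4c/γ) · sinβ cosφ / [1 − cos(β − φ)]
    = (4·31.7/19.7) · sin75.9°·cos13.6° / [1 − cos(62.3°)]
    = 6.437 · 0.9699·0.9720 / [1 − 0.4648]
    = 6.437 · 0.9427 / 0.5352
    = 11.34 m

H_c = 11.34 m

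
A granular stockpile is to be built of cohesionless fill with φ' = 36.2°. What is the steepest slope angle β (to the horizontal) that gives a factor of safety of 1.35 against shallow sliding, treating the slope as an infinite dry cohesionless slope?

β = 28.5°

For an infinite dry cohesionless slope FS = tanφ'/tanβ, so tanβ = tanφ' / FS.
tanβ = tan36.2° / 1.35 = 0.7319 / 1.35 = 0.5421
β = arctan(0.5421) = 28.46°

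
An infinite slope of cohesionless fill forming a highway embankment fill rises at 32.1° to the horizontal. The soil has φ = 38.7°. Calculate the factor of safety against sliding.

For a dry cohesionless infinite slope the factor of safety is FS = tanφ / tanβ.
FS = tan38.7° / tan32.1° = 0.8012 / 0.6273 = 1.277

FS = 1.28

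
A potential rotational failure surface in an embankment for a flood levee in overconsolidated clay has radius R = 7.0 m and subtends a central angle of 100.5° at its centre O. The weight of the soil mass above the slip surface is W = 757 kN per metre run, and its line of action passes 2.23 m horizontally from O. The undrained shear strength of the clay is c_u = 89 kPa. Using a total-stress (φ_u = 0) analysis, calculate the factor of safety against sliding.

FS = 4.53

Taking moments about the centre O, the resisting moment is provided by the undrained shear strength acting along the arc:
Arc length L_a = R·θ = 7.0·(100.5°·π/180) = 7.0·1.7541 = 12.28 m
M_R = c_u·L_a·R = 89·12.28·7.0 = 7649.4 kN·m/m
M_D = W·d = 757·2.23 = 1688.1 kN·m/m
FS = M_R / M_D = 7649.4 / 1688.1 = 4.531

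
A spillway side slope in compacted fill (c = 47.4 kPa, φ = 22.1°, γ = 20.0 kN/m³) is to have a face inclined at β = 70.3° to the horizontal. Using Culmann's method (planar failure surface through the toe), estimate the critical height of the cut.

H_c = 24.80 m

Culmann's analysis gives the critical failure plane at α_cr = (β + φ)/2 = (70.3 + 22.1)/2 = 46.2°, and the critical height
H_c = (4c/γ) · sinβ cosφ / [1 − cos(β − φ)]
    = (4·47.4/20.0) · sin70.3°·cos22.1° / [1 − cos(48.2°)]
    = 9.480 · 0.9415·0.9265 / [1 − 0.6665]
    = 9.480 · 0.8723 / 0.3335
    = 24.80 m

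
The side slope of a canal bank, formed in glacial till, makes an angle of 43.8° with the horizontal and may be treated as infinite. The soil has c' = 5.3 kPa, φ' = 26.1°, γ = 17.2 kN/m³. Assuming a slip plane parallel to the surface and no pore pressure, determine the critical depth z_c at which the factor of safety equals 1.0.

z_c = 1.26 m

Setting FS = 1.00 in FS = [c' + γz cos²β tanφ'] / [γz sinβ cosβ] and solving for z:
z = c' / [γ cosβ (FS·sinβ − cosβ·tanφ')]
  = 5.3 / [17.2·cos43.8°·(1.00·sin43.8° − cos43.8°·tan26.1°)]
  = 5.3 / [17.2·0.7218·(1.00·0.6921 − 0.7218·0.4899)]
  = 5.3 / 4.2029 = 1.261 m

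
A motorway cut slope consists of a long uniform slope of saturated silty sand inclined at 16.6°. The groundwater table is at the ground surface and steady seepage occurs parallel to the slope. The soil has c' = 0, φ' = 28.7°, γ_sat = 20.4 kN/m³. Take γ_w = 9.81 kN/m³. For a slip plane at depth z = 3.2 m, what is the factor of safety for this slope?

With seepage parallel to the slope and the water table at the surface, the effective normal stress on the slip plane uses the buoyant unit weight γ' = γ_sat − γ_w while the driving shear stress uses γ_sat:
FS = [c' + γ' z cos²β tanφ'] / [γ_sat z sinβ cosβ]
(For c' = 0 this reduces to FS = (γ'/γ_sat)·tanφ'/tanβ.)
γ' = 20.4 − 9.81 = 10.59 kN/m³
Numerator = 0.0 + 10.59·3.2·cos²16.6°·tan28.7° = 0.0 + 10.59·3.2·0.9184·0.5475 = 17.039 kPa
Denominator = 20.4·3.2·sin16.6°·cos16.6° = 20.4·3.2·0.2857·0.9583 = 17.872 kPa
FS = 17.039 / 17.872 = 0.953

FS = 0.95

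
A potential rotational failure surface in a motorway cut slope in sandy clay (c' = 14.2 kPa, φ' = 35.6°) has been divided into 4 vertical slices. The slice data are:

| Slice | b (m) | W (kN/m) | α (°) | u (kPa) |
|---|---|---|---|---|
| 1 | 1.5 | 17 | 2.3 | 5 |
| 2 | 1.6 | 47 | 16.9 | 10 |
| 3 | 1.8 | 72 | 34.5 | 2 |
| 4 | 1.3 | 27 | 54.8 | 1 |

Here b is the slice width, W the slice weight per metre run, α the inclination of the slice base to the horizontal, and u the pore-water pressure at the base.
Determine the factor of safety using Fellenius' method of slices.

Ordinary method of slices: FS = Σ[c'·Δl_i + (W_i cosα_i − u_i·Δl_i)·tanφ'] / Σ W_i sinα_i, with Δl_i = b_i / cosα_i.
Slice 1: Δl = 1.5/cos2.3° = 1.501 m; N'_1 = 17·cos2.3° − 5·1.501 = 9.5; c'Δl = 21.32; W sinα = 0.7
Slice 2: Δl = 1.6/cos16.9° = 1.672 m; N'_2 = 47·cos16.9° − 10·1.672 = 28.2; c'Δl = 23.75; W sinα = 13.7
Slice 3: Δl = 1.8/cos34.5° = 2.184 m; N'_3 = 72·cos34.5° − 2·2.184 = 55.0; c'Δl = 31.01; W sinα = 40.8
Slice 4: Δl = 1.3/cos54.8° = 2.255 m; N'_4 = 27·cos54.8° − 1·2.255 = 13.3; c'Δl = 32.02; W sinα = 22.1
Σc'Δl = 108.1 kN/m; ΣN' = 106.0 kN/m; ΣW sinα = 77.2 kN/m
Resisting = 108.1 + 106.0·tan35.6° = 108.1 + 75.9 = 184.0 kN/m
FS = 184.0 / 77.2 = 2.384

FS = 2.38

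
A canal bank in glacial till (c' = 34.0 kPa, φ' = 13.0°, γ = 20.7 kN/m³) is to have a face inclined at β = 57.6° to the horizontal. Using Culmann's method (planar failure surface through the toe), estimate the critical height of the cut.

Culmann's analysis gives the critical failure plane at α_cr = (β + φ')/2 = (57.6 + 13.0)/2 = 35.3°, and the critical height
H_c = (4c'/γ) · sinβ cosφ' / [1 − cos(β − φ')]
    = (4·34.0/20.7) · sin57.6°·cos13.0° / [1 − cos(44.6°)]
    = 6.570 · 0.8443·0.9744 / [1 − 0.7120]
    = 6.570 · 0.8227 / 0.2880
    = 18.77 m

H_c = 18.77 m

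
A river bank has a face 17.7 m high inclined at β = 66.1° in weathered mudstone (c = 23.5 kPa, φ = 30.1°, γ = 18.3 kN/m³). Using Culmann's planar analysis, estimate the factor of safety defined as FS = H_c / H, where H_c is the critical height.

H_c = (4c/γ) · sinβ cosφ / [1 − cos(β − φ)]
    = (4·23.5/18.3) · sin66.1°·cos30.1° / [1 − cos36.0°]
    = 5.137 · 0.7910 / 0.1910 = 21.27 m
FS = H_c / H = 21.27 / 17.7 = 1.202

FS = 1.20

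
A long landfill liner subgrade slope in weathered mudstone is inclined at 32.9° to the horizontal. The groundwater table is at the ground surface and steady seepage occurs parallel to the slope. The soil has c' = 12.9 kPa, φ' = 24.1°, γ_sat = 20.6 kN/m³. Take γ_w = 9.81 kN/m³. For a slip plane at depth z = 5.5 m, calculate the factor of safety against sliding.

With seepage parallel to the slope and the water table at the surface, the effective normal stress on the slip plane uses the buoyant unit weight γ' = γ_sat − γ_w while the driving shear stress uses γ_sat:
FS = [c' + γ' z cos²β tanφ'] / [γ_sat z sinβ cosβ]
γ' = 20.6 − 9.81 = 10.79 kN/m³
Numerator = 12.9 + 10.79·5.5·cos²32.9°·tan24.1° = 12.9 + 10.79·5.5·0.7050·0.4473 = 31.614 kPa
Denominator = 20.6·5.5·sin32.9°·cos32.9° = 20.6·5.5·0.5432·0.8396 = 51.672 kPa
FS = 31.614 / 51.672 = 0.612

FS = 0.61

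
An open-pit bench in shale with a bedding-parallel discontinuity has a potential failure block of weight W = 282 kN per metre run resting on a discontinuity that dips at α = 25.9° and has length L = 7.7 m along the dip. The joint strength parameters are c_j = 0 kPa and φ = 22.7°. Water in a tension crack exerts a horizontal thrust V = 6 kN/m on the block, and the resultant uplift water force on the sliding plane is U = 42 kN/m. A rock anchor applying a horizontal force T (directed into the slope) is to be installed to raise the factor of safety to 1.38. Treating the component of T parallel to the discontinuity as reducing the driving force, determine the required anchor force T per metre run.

T = 63 kN/m

Resolving forces along and normal to the sliding plane, with the horizontal anchor force T adding T·sinα to the effective normal force and T·cosα acting up the plane against the driving force:
FS = [c_jL + (W cosα − U − V sinα + T sinα) tanφ] / [W sinα + V cosα − T cosα]
Without the anchor: N' = 209.1 kN/m, driving T_d = 128.6 kN/m, resisting R = 0·7.7 + 209.1·tan22.7° = 87.4 kN/m, FS = 0.68.
Setting FS = 1.38 and solving for T:
1.38·(128.6 − T cos25.9°) = 87.4 + T sin25.9°·tan22.7°
T·(sin25.9°·tan22.7° + 1.38·cos25.9°) = 1.38·128.6 − 87.4
T·(0.4368·0.4183 + 1.38·0.8996) = 177.4 − 87.4 = 90.0
T·1.4241 = 90.0
T = 63.2 kN/m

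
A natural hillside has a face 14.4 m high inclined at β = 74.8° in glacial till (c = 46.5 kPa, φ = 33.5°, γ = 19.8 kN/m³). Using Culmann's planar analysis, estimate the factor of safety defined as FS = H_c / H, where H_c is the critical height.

FS = 2.11

H_c = (4c/γ) · sinβ cosφ / [1 − cos(β − φ)]
    = (4·46.5/19.8) · sin74.8°·cos33.5° / [1 − cos41.3°]
    = 9.394 · 0.8047 / 0.2487 = 30.39 m
FS = H_c / H = 30.39 / 14.4 = 2.111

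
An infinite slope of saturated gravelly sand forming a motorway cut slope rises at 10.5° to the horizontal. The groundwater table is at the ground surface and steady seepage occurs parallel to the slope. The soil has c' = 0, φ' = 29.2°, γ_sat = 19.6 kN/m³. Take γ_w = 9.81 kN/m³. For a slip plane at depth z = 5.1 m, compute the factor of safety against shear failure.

FS = 1.51

With seepage parallel to the slope and the water table at the surface, the effective normal stress on the slip plane uses the buoyant unit weight γ' = γ_sat − γ_w while the driving shear stress uses γ_sat:
FS = [c' + γ' z cos²β tanφ'] / [γ_sat z sinβ cosβ]
(For c' = 0 this reduces to FS = (γ'/γ_sat)·tanφ'/tanβ.)
γ' = 19.6 − 9.81 = 9.79 kN/m³
Numerator = 0.0 + 9.79·5.1·cos²10.5°·tan29.2° = 0.0 + 9.79·5.1·0.9668·0.5589 = 26.978 kPa
Denominator = 19.6·5.1·sin10.5°·cos10.5° = 19.6·5.1·0.1822·0.9833 = 17.911 kPa
FS = 26.978 / 17.911 = 1.506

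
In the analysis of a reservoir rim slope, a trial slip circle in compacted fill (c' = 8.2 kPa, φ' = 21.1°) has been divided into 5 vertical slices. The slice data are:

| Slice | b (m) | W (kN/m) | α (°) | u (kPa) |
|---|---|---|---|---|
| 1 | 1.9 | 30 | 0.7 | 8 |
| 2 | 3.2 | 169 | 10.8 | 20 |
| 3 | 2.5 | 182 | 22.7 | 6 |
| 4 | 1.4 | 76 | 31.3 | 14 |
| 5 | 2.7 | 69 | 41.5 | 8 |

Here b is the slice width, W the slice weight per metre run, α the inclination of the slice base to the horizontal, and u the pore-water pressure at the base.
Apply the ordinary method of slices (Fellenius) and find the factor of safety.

Ordinary method of slices: FS = Σ[c'·Δl_i + (W_i cosα_i − u_i·Δl_i)·tanφ'] / Σ W_i sinα_i, with Δl_i = b_i / cosα_i.
Slice 1: Δl = 1.9/cos0.7° = 1.900 m; N'_1 = 30·cos0.7° − 8·1.900 = 14.8; c'Δl = 15.58; W sinα = 0.4
Slice 2: Δl = 3.2/cos10.8° = 3.258 m; N'_2 = 169·cos10.8° − 20·3.258 = 100.9; c'Δl = 26.71; W sinα = 31.7
Slice 3: Δl = 2.5/cos22.7° = 2.710 m; N'_3 = 182·cos22.7° − 6·2.710 = 151.6; c'Δl = 22.22; W sinα = 70.2
Slice 4: Δl = 1.4/cos31.3° = 1.638 m; N'_4 = 76·cos31.3° − 14·1.638 = 42.0; c'Δl = 13.44; W sinα = 39.5
Slice 5: Δl = 2.7/cos41.5° = 3.605 m; N'_5 = 69·cos41.5° − 8·3.605 = 22.8; c'Δl = 29.56; W sinα = 45.7
Σc'Δl = 107.5 kN/m; ΣN' = 332.1 kN/m; ΣW sinα = 187.5 kN/m
Resisting = 107.5 + 332.1·tan21.1° = 107.5 + 128.2 = 235.7 kN/m
FS = 235.7 / 187.5 = 1.257

FS = 1.26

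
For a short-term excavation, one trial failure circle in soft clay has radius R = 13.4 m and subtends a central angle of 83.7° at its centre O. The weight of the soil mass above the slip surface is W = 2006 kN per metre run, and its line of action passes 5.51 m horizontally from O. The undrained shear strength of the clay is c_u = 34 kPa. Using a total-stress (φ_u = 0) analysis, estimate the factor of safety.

FS = 0.81

Taking moments about the centre O, the resisting moment is provided by the undrained shear strength acting along the arc:
Arc length L_a = R·θ = 13.4·(83.7°·π/180) = 13.4·1.4608 = 19.58 m
M_R = c_u·L_a·R = 34·19.58·13.4 = 8918.5 kN·m/m
M_D = W·d = 2006·5.51 = 11053.1 kN·m/m
FS = M_R / M_D = 8918.5 / 11053.1 = 0.807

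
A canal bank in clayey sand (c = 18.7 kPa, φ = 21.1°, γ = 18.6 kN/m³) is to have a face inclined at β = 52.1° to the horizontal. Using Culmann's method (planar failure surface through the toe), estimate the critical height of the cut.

H_c = 20.73 m

Culmann's analysis gives the critical failure plane at α_cr = (β + φ)/2 = (52.1 + 21.1)/2 = 36.6°, and the critical height
H_c = (4c/γ) · sinβ cosφ / [1 − cos(β − φ)]
    = (4·18.7/18.6) · sin52.1°·cos21.1° / [1 − cos(31.0°)]
    = 4.022 · 0.7891·0.9330 / [1 − 0.8572]
    = 4.022 · 0.7362 / 0.1428
    = 20.73 m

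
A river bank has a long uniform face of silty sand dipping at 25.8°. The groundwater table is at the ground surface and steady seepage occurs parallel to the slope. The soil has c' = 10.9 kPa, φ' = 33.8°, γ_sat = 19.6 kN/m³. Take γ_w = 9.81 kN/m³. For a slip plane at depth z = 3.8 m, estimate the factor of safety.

FS = 1.07

With seepage parallel to the slope and the water table at the surface, the effective normal stress on the slip plane uses the buoyant unit weight γ' = γ_sat − γ_w while the driving shear stress uses γ_sat:
FS = [c' + γ' z cos²β tanφ'] / [γ_sat z sinβ cosβ]
γ' = 19.6 − 9.81 = 9.79 kN/m³
Numerator = 10.9 + 9.79·3.8·cos²25.8°·tan33.8° = 10.9 + 9.79·3.8·0.8106·0.6694 = 31.087 kPa
Denominator = 19.6·3.8·sin25.8°·cos25.8° = 19.6·3.8·0.4352·0.9003 = 29.185 kPa
FS = 31.087 / 29.185 = 1.065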